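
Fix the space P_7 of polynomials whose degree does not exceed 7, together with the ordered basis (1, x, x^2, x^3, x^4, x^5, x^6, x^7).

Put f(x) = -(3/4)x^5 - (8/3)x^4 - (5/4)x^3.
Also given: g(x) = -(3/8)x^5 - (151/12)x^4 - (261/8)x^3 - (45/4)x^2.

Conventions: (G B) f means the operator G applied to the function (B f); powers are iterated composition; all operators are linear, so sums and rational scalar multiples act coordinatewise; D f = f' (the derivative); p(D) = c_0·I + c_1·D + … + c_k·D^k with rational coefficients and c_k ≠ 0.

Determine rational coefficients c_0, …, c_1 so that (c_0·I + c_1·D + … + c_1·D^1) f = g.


D^0 f = -(3/4)x^5 - (8/3)x^4 - (5/4)x^3
D^1 f = -(15/4)x^4 - (32/3)x^3 - (15/4)x^2
matching coefficients of g against c_0 f + c_1 Df + … from the top degree down determines the c_i
solution: c_0 = 1/2, c_1 = 3

p(D) = (1/2)·I + 3·D, i.e. c_0 = 1/2, c_1 = 3


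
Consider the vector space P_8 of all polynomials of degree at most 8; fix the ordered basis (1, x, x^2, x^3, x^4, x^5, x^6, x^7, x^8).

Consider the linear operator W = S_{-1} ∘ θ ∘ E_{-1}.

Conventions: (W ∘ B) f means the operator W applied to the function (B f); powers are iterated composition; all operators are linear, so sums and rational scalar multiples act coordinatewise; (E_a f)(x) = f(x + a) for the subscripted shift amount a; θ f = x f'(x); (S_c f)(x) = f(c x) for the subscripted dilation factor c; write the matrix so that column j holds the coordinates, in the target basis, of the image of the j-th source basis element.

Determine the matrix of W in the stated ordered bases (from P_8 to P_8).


image of 1: 0
image of x: -x
image of x^2: 2x^2 + 2x
image of x^3: -3x^3 - 6x^2 - 3x
image of x^4: 4x^4 + 12x^3 + 12x^2 + 4x
image of x^5: -5x^5 - 20x^4 - 30x^3 - 20x^2 - 5x
image of x^6: 6x^6 + 30x^5 + 60x^4 + 60x^3 + 30x^2 + 6x
image of x^7: -7x^7 - 42x^6 - 105x^5 - 140x^4 - 105x^3 - 42x^2 - 7x
image of x^8: 8x^8 + 56x^7 + 168x^6 + 280x^5 + 280x^4 + 168x^3 + 56x^2 + 8x
each image's coordinates form column j of the matrix

the matrix is [[0, 0, 0, 0, 0, 0, 0, 0, 0]; [0, -1, 2, -3, 4, -5, 6, -7, 8]; [0, 0, 2, -6, 12, -20, 30, -42, 56]; [0, 0, 0, -3, 12, -30, 60, -105, 168]; [0, 0, 0, 0, 4, -20, 60, -140, 280]; [0, 0, 0, 0, 0, -5, 30, -105, 280]; [0, 0, 0, 0, 0, 0, 6, -42, 168]; [0, 0, 0, 0, 0, 0, 0, -7, 56]; [0, 0, 0, 0, 0, 0, 0, 0, 8]] (rows listed top to bottom)


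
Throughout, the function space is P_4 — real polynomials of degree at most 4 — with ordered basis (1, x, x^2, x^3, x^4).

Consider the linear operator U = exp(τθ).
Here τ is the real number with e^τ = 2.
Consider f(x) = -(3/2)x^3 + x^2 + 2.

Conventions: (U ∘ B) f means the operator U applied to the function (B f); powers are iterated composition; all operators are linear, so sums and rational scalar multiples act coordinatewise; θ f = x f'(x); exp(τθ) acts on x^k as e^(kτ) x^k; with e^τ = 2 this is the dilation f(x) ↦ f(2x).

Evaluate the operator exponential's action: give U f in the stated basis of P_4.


exp(τθ) x^k = e^(kτ) x^k; with e^τ = 2 this sends x^k to 2^k x^k
x^2 ↦ 4 x^2
x^3 ↦ 8 x^3
applying this coordinatewise to f: exp(τθ) f = -12x^3 + 4x^2 + 2

g(x) = -12x^3 + 4x^2 + 2


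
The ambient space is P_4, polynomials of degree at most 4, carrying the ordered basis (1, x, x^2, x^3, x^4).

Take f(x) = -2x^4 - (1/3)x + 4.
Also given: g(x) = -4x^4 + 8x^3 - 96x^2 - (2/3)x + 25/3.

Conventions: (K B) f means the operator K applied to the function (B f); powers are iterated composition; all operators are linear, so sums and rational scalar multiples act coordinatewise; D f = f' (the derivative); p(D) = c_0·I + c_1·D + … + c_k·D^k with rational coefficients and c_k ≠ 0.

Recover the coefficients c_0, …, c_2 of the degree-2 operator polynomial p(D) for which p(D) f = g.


c_0 = 2, c_1 = -1, c_2 = 4

D^0 f = -2x^4 - (1/3)x + 4
D^1 f = -8x^3 - 1/3
D^2 f = -24x^2
matching coefficients of g against c_0 f + c_1 Df + … from the top degree down determines the c_i
solution: c_0 = 2, c_1 = -1, c_2 = 4


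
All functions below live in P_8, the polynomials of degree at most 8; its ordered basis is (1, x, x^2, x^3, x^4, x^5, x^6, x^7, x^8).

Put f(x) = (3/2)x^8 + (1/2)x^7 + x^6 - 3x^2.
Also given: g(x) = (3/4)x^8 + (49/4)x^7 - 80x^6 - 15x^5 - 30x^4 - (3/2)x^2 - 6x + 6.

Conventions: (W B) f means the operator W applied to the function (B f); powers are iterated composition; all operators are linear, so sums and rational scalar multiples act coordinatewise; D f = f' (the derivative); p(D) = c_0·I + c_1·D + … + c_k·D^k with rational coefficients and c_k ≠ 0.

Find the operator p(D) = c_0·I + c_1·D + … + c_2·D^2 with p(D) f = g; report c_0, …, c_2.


p(D) = (1/2)·I + D − D^2, i.e. c_0 = 1/2, c_1 = 1, c_2 = -1

D^0 f = (3/2)x^8 + (1/2)x^7 + x^6 - 3x^2
D^1 f = 12x^7 + (7/2)x^6 + 6x^5 - 6x
D^2 f = 84x^6 + 21x^5 + 30x^4 - 6
matching coefficients of g against c_0 f + c_1 Df + … from the top degree down determines the c_i
solution: c_0 = 1/2, c_1 = 1, c_2 = -1


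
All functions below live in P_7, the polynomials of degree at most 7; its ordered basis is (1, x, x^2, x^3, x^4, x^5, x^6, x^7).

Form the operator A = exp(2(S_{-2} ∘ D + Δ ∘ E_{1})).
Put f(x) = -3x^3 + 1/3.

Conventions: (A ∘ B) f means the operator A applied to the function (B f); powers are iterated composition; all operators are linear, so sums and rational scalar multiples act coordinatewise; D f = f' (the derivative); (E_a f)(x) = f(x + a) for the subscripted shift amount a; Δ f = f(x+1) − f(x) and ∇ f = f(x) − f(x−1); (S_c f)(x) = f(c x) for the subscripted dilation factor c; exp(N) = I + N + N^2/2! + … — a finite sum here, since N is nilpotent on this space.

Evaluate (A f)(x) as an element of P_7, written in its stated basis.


order-1 term: -90x^2 - 54x - 42
order-2 term: 180x - 378
order-3 term: 240
the series for exp(2(S_{-2} ∘ D + Δ ∘ E_{1})) f terminates at order 3
exp(2(S_{-2} ∘ D + Δ ∘ E_{1})) f = -3x^3 - 90x^2 + 126x - 539/3

the result is g(x) = -3x^3 - 90x^2 + 126x - 539/3


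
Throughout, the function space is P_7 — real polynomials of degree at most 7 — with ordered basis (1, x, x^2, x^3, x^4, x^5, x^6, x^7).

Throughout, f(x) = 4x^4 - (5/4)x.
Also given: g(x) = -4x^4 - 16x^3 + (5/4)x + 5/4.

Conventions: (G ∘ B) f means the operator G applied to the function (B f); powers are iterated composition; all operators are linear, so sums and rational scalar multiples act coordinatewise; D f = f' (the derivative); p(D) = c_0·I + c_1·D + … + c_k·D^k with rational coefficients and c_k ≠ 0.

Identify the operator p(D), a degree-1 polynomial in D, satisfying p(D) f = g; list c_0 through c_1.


p(D) = -I − D, i.e. c_0 = -1, c_1 = -1

D^0 f = 4x^4 - (5/4)x
D^1 f = 16x^3 - 5/4
matching coefficients of g against c_0 f + c_1 Df + … from the top degree down determines the c_i
solution: c_0 = -1, c_1 = -1


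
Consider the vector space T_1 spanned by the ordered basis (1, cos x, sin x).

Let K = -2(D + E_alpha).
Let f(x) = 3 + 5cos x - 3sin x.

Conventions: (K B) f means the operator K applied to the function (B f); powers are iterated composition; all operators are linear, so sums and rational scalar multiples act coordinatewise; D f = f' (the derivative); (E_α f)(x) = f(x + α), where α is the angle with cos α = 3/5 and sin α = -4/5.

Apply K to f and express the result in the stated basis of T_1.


g(x) = -6 - (24/5)cos x + (28/5)sin x

D f = -3cos x - 5sin x
E_alpha f = 3 + (27/5)cos x + (11/5)sin x
(D + E_alpha) f = 3 + (12/5)cos x - (14/5)sin x
(-2(D + E_alpha)) f = -6 - (24/5)cos x + (28/5)sin x


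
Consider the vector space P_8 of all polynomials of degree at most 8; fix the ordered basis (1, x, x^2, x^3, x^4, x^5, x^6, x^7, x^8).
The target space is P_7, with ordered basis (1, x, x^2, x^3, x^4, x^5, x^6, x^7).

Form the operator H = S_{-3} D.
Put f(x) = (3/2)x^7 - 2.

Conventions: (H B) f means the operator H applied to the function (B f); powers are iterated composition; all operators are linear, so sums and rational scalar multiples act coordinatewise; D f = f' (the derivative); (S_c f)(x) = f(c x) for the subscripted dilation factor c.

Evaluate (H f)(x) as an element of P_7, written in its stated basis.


g(x) = (15309/2)x^6

D f = (21/2)x^6
S_{-3} D f = (15309/2)x^6


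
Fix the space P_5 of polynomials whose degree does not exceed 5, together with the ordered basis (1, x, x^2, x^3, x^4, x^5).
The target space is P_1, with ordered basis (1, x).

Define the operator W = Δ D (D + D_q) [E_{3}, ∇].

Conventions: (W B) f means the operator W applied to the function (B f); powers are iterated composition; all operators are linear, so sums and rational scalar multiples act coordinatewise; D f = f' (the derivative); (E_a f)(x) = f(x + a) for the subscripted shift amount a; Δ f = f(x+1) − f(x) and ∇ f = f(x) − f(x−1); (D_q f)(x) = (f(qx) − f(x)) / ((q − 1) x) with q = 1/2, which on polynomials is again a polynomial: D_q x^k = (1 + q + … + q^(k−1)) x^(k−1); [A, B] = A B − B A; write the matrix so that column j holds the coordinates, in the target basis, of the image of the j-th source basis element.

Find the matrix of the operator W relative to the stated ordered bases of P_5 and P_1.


image of 1: 0
image of x: 0
image of x^2: 0
image of x^3: 0
image of x^4: 0
image of x^5: 0
each image's coordinates form column j of the matrix

the matrix is [[0, 0, 0, 0, 0, 0]; [0, 0, 0, 0, 0, 0]] (rows listed top to bottom)


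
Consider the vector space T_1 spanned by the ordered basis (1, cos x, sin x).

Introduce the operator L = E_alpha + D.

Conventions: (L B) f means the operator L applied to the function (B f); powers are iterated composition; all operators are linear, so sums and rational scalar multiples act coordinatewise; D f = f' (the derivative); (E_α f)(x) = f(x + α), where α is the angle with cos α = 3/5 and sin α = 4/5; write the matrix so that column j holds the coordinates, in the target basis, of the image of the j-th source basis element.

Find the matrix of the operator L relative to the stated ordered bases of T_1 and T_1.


the matrix is [[1, 0, 0]; [0, 3/5, 9/5]; [0, -9/5, 3/5]] (rows listed top to bottom)

image of 1: 1
image of cos x: (3/5)cos x - (9/5)sin x
image of sin x: (9/5)cos x + (3/5)sin x
each image's coordinates form column j of the matrix


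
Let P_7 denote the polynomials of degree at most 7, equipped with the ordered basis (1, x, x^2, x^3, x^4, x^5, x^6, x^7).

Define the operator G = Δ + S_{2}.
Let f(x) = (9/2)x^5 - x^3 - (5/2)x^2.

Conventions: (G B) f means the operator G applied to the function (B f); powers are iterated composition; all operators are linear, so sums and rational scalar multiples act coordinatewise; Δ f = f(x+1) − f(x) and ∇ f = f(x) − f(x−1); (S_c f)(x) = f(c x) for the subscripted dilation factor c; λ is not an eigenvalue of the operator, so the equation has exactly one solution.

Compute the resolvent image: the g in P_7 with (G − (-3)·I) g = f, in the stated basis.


the result is g(x) = (9/70)x^5 - (9/266)x^4 - (26/133)x^3 - (797/1862)x^2 + (1741/9310)x + 1591/18620

write g with unknown coordinates in the stated basis and equate coefficients in (G − (-3)·I) g = f
solving from the highest basis element down gives g = (9/70)x^5 - (9/266)x^4 - (26/133)x^3 - (797/1862)x^2 + (1741/9310)x + 1591/18620
check: G g = (144/35)x^5 + (27/266)x^4 - (55/133)x^3 - (1132/931)x^2 - (5223/9310)x - 4773/18620
so G g − (-3)·g = (9/2)x^5 - x^3 - (5/2)x^2 = f ✓


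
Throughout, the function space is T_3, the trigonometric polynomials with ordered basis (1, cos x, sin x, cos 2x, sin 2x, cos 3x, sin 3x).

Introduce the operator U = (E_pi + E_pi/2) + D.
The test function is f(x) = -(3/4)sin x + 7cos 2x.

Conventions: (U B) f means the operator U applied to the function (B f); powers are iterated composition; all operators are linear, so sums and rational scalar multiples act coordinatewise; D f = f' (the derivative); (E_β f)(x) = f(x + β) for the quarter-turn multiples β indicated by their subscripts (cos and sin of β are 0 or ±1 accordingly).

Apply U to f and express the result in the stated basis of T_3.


E_pi f = (3/4)sin x + 7cos 2x
E_pi/2 f = -(3/4)cos x - 7cos 2x
(E_pi + E_pi/2) f = -(3/4)cos x + (3/4)sin x
D f = -(3/4)cos x - 14sin 2x
((E_pi + E_pi/2) + D) f = -(3/2)cos x + (3/4)sin x - 14sin 2x

the result is g(x) = -(3/2)cos x + (3/4)sin x - 14sin 2x


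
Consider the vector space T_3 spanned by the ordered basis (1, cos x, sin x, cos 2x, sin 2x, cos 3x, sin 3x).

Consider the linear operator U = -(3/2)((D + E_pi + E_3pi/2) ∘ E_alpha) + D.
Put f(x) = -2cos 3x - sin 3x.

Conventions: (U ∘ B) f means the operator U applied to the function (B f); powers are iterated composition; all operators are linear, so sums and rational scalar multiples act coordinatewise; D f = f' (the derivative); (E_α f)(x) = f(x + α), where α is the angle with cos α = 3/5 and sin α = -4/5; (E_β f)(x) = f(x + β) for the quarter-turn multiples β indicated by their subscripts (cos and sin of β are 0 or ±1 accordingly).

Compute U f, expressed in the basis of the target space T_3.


E_alpha f = (278/125)cos 3x + (29/125)sin 3x
D E_alpha f = (87/125)cos 3x - (834/125)sin 3x
E_pi E_alpha f = -(278/125)cos 3x - (29/125)sin 3x
E_3pi/2 E_alpha f = (29/125)cos 3x - (278/125)sin 3x
(D + E_pi + E_3pi/2) E_alpha f = -(162/125)cos 3x - (1141/125)sin 3x
(-(3/2)((D + E_pi + E_3pi/2) ∘ E_alpha)) f = (243/125)cos 3x + (3423/250)sin 3x
D f = -3cos 3x + 6sin 3x
(-(3/2)((D + E_pi + E_3pi/2) ∘ E_alpha) + D) f = -(132/125)cos 3x + (4923/250)sin 3x

the image equals g(x) = -(132/125)cos 3x + (4923/250)sin 3x


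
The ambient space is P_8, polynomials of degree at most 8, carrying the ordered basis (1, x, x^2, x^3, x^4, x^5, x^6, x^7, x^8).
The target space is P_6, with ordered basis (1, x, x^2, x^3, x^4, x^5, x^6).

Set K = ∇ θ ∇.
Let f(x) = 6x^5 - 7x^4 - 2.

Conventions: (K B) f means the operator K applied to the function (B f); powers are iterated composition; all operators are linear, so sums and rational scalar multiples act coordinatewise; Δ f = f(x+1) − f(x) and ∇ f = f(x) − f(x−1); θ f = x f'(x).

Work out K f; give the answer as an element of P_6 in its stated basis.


g(x) = 480x^3 - 1512x^2 + 1680x - 646

∇ f = 30x^4 - 88x^3 + 102x^2 - 58x + 13
θ ∇ f = 120x^4 - 264x^3 + 204x^2 - 58x
∇ θ ∇ f = 480x^3 - 1512x^2 + 1680x - 646


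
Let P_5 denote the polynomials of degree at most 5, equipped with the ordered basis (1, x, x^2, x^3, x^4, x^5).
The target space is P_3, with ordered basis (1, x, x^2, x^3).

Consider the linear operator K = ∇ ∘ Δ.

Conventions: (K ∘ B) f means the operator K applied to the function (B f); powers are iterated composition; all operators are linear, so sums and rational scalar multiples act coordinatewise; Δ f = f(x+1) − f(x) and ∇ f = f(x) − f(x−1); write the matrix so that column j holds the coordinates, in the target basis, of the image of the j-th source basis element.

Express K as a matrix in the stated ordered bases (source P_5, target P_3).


image of 1: 0
image of x: 0
image of x^2: 2
image of x^3: 6x
image of x^4: 12x^2 + 2
image of x^5: 20x^3 + 10x
each image's coordinates form column j of the matrix

the matrix is [[0, 0, 2, 0, 2, 0]; [0, 0, 0, 6, 0, 10]; [0, 0, 0, 0, 12, 0]; [0, 0, 0, 0, 0, 20]] (rows listed top to bottom)


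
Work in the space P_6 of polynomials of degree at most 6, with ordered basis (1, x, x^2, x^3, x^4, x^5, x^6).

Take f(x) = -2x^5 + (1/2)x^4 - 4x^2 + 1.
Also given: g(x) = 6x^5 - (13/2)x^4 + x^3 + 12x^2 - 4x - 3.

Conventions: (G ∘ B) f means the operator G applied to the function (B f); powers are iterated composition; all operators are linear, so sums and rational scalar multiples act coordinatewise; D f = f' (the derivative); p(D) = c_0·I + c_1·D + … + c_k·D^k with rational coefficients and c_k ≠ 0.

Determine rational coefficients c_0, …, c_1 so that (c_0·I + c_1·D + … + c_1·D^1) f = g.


c_0 = -3, c_1 = 1/2

D^0 f = -2x^5 + (1/2)x^4 - 4x^2 + 1
D^1 f = -10x^4 + 2x^3 - 8x
matching coefficients of g against c_0 f + c_1 Df + … from the top degree down determines the c_i
solution: c_0 = -3, c_1 = 1/2


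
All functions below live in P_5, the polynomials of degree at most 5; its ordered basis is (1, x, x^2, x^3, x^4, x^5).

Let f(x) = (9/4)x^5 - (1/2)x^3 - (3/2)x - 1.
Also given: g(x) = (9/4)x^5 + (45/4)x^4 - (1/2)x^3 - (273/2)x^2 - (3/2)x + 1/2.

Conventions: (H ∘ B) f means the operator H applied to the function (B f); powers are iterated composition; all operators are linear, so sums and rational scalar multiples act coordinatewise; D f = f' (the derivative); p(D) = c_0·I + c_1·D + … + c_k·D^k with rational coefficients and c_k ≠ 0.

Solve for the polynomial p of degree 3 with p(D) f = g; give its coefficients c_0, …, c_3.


D^0 f = (9/4)x^5 - (1/2)x^3 - (3/2)x - 1
D^1 f = (45/4)x^4 - (3/2)x^2 - 3/2
D^2 f = 45x^3 - 3x
D^3 f = 135x^2 - 3
matching coefficients of g against c_0 f + c_1 Df + … from the top degree down determines the c_i
solution: c_0 = 1, c_1 = 1, c_2 = 0, c_3 = -1

p(D) = I + D − D^3, i.e. c_0 = 1, c_1 = 1, c_2 = 0, c_3 = -1


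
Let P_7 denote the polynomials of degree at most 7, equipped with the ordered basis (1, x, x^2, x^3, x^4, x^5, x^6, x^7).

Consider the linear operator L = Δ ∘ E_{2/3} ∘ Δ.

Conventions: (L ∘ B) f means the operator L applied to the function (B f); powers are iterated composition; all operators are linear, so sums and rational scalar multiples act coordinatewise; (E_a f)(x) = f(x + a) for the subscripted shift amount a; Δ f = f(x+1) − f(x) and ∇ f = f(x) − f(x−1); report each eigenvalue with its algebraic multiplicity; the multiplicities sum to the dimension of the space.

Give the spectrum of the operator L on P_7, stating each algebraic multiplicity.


λ = 0 (multiplicity 8)

image of 1: 0
image of x: 0
image of x^2: 2
image of x^3: 6x + 10
image of x^4: 12x^2 + 40x + 106/3
image of x^5: 20x^3 + 100x^2 + (530/3)x + 2950/27
image of x^6: 30x^4 + 200x^3 + 530x^2 + (5900/9)x + 8554/27
image of x^7: 42x^5 + 350x^4 + (3710/3)x^3 + (20650/9)x^2 + (59878/27)x + 71890/81
the matrix is upper triangular; its diagonal is (0, 0, 0, 0, 0, 0, 0, 0)
for a triangular matrix the eigenvalues are the diagonal entries, with algebraic multiplicity their repetition count


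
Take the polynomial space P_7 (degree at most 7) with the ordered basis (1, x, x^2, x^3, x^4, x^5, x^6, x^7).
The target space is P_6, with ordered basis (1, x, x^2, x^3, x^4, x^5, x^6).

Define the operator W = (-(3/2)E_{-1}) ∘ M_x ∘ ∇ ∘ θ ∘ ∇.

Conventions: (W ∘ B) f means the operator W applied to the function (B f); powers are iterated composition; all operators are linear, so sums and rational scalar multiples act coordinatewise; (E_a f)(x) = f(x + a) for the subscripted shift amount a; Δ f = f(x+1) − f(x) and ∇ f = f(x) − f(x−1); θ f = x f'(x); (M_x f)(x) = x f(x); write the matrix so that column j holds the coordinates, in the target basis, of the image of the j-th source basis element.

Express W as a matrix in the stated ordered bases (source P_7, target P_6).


the matrix is [[0, 0, 3, -63/2, 186, -1725/2, 3519, -26607/2]; [0, 0, -3, 99/2, -384, 4335/2, -10314, 88515/2]; [0, 0, 0, -18, 252, -1980, 11835, -120813/2]; [0, 0, 0, 0, -54, 795, -6750, 87675/2]; [0, 0, 0, 0, 0, -120, 1935, -36015/2]; [0, 0, 0, 0, 0, 0, -225, 8001/2]; [0, 0, 0, 0, 0, 0, 0, -378]] (rows listed top to bottom)

image of 1: 0
image of x: 0
image of x^2: -3x + 3
image of x^3: -18x^2 + (99/2)x - 63/2
image of x^4: -54x^3 + 252x^2 - 384x + 186
image of x^5: -120x^4 + 795x^3 - 1980x^2 + (4335/2)x - 1725/2
image of x^6: -225x^5 + 1935x^4 - 6750x^3 + 11835x^2 - 10314x + 3519
image of x^7: -378x^6 + (8001/2)x^5 - (36015/2)x^4 + (87675/2)x^3 - (120813/2)x^2 + (88515/2)x - 26607/2
each image's coordinates form column j of the matrix


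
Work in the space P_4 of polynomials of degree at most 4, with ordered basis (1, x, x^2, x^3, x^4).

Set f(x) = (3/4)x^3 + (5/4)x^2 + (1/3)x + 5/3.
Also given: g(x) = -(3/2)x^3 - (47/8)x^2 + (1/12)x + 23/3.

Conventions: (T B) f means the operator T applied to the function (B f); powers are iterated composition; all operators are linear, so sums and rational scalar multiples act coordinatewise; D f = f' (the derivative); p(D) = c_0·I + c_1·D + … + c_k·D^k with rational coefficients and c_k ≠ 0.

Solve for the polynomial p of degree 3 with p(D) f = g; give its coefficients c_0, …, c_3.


p(D) = -2·I − (3/2)·D + D^2 + 2·D^3, i.e. c_0 = -2, c_1 = -3/2, c_2 = 1, c_3 = 2

D^0 f = (3/4)x^3 + (5/4)x^2 + (1/3)x + 5/3
D^1 f = (9/4)x^2 + (5/2)x + 1/3
D^2 f = (9/2)x + 5/2
D^3 f = 9/2
matching coefficients of g against c_0 f + c_1 Df + … from the top degree down determines the c_i
solution: c_0 = -2, c_1 = -3/2, c_2 = 1, c_3 = 2


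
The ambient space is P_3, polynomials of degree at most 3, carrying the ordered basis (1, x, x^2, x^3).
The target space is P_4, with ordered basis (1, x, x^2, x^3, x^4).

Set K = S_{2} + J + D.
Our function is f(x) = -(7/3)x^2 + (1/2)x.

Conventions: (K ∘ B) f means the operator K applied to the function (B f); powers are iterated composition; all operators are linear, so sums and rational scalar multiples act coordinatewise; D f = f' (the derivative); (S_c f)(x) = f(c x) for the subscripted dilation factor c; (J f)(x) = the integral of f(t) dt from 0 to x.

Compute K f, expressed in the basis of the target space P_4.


S_{2} f = -(28/3)x^2 + x
J f = -(7/9)x^3 + (1/4)x^2
D f = -(14/3)x + 1/2
(S_{2} + J + D) f = -(7/9)x^3 - (109/12)x^2 - (11/3)x + 1/2

the image equals g(x) = -(7/9)x^3 - (109/12)x^2 - (11/3)x + 1/2


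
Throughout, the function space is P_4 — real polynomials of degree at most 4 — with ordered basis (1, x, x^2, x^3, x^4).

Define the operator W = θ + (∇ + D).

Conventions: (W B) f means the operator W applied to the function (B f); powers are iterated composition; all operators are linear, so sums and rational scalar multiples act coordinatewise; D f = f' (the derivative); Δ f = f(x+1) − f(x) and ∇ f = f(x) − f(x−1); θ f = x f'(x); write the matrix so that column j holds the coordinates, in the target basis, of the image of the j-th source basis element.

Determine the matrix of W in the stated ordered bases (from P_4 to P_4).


the matrix is [[0, 2, -1, 1, -1]; [0, 1, 4, -3, 4]; [0, 0, 2, 6, -6]; [0, 0, 0, 3, 8]; [0, 0, 0, 0, 4]] (rows listed top to bottom)

image of 1: 0
image of x: x + 2
image of x^2: 2x^2 + 4x - 1
image of x^3: 3x^3 + 6x^2 - 3x + 1
image of x^4: 4x^4 + 8x^3 - 6x^2 + 4x - 1
each image's coordinates form column j of the matrix


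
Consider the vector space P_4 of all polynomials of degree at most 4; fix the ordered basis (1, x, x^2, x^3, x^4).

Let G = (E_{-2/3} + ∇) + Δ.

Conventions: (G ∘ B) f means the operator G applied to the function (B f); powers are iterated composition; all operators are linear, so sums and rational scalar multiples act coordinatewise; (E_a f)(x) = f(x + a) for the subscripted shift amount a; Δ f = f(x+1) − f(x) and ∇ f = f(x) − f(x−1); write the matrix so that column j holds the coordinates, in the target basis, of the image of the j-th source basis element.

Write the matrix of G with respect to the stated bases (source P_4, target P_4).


image of 1: 1
image of x: x + 4/3
image of x^2: x^2 + (8/3)x + 4/9
image of x^3: x^3 + 4x^2 + (4/3)x + 46/27
image of x^4: x^4 + (16/3)x^3 + (8/3)x^2 + (184/27)x + 16/81
each image's coordinates form column j of the matrix

the matrix is [[1, 4/3, 4/9, 46/27, 16/81]; [0, 1, 8/3, 4/3, 184/27]; [0, 0, 1, 4, 8/3]; [0, 0, 0, 1, 16/3]; [0, 0, 0, 0, 1]] (rows listed top to bottom)


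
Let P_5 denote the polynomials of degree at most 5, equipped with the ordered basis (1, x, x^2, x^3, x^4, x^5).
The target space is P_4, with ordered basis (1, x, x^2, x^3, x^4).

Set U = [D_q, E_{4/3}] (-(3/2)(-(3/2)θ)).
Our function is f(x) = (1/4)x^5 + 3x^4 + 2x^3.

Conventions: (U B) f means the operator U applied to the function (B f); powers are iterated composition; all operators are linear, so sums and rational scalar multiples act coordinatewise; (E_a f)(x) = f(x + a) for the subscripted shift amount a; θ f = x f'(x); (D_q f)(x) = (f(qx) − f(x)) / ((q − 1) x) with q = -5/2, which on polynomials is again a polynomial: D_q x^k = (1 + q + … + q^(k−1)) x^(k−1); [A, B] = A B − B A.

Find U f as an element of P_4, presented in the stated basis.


the result is g(x) = -(20055/32)x^3 + (10003/8)x^2 + (91/3)x + 6335/9

θ f = (5/4)x^5 + 12x^4 + 6x^3
(-(3/2)θ) f = -(15/8)x^5 - 18x^4 - 9x^3
(-(3/2)(-(3/2)θ)) f = (45/16)x^5 + 27x^4 + (27/2)x^3
E_{4/3} (-(3/2)(-(3/2)θ)) f = (45/16)x^5 + (183/4)x^4 + (415/2)x^3 + (1226/3)x^2 + (3352/9)x + 3488/27
D_q E_{4/3} (-(3/2)(-(3/2)θ)) f = (20295/256)x^4 - (15921/32)x^3 + (7885/8)x^2 - 613x + 3352/9
D_q (-(3/2)(-(3/2)θ)) f = (20295/256)x^4 - (2349/8)x^3 + (513/8)x^2
E_{4/3} D_q (-(3/2)(-(3/2)θ)) f = (20295/256)x^4 + (2067/16)x^3 - (1059/4)x^2 - (1930/3)x - 2983/9
[D_q, E_{4/3}] (-(3/2)(-(3/2)θ)) f = -(20055/32)x^3 + (10003/8)x^2 + (91/3)x + 6335/9


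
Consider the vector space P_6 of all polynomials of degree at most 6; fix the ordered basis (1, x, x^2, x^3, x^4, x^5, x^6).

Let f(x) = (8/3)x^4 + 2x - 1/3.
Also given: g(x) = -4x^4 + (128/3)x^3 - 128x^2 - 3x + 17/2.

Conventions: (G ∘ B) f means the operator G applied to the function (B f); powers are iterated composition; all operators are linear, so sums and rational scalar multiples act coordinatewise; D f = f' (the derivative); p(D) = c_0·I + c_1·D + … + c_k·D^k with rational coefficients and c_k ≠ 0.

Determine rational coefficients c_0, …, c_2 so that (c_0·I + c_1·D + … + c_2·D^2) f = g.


D^0 f = (8/3)x^4 + 2x - 1/3
D^1 f = (32/3)x^3 + 2
D^2 f = 32x^2
matching coefficients of g against c_0 f + c_1 Df + … from the top degree down determines the c_i
solution: c_0 = -3/2, c_1 = 4, c_2 = -4

p(D) = -(3/2)·I + 4·D − 4·D^2, i.e. c_0 = -3/2, c_1 = 4, c_2 = -4


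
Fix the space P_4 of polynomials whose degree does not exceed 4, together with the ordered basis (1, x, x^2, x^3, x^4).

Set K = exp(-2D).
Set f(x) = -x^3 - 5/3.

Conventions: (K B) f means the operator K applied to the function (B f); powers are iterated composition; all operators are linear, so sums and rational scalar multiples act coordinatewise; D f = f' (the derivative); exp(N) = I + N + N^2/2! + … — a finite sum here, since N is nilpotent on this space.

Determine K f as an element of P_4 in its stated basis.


order-1 term: 6x^2
order-2 term: -12x
order-3 term: 8
the series for exp(-2D) f terminates at order 3
exp(-2D) f = -x^3 + 6x^2 - 12x + 19/3

the image equals g(x) = -x^3 + 6x^2 - 12x + 19/3


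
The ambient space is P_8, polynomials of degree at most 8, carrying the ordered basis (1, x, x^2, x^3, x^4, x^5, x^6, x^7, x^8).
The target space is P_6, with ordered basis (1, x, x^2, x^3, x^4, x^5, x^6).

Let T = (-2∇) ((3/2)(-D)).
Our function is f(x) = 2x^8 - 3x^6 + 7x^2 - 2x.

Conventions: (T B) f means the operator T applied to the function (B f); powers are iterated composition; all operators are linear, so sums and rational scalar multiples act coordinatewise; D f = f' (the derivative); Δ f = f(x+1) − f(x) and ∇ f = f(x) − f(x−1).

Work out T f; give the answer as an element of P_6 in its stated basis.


D f = 16x^7 - 18x^5 + 14x - 2
(-D) f = -16x^7 + 18x^5 - 14x + 2
((3/2)(-D)) f = -24x^7 + 27x^5 - 21x + 3
∇ ((3/2)(-D)) f = -168x^6 + 504x^5 - 705x^4 + 570x^3 - 234x^2 + 33x - 18
(-2∇) ((3/2)(-D)) f = 336x^6 - 1008x^5 + 1410x^4 - 1140x^3 + 468x^2 - 66x + 36

g(x) = 336x^6 - 1008x^5 + 1410x^4 - 1140x^3 + 468x^2 - 66x + 36


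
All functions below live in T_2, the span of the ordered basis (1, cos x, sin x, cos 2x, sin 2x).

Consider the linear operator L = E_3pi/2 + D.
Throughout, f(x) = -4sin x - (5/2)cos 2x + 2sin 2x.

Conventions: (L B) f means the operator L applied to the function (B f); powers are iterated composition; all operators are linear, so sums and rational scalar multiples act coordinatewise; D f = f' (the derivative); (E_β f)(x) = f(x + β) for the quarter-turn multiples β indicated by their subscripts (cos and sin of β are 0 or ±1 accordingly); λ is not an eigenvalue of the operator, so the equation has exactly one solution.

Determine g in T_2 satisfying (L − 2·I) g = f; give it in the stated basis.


the result is g(x) = 2sin x + (7/26)cos 2x - (11/13)sin 2x

write g with unknown coordinates in the stated basis and equate coefficients in (L − 2·I) g = f
solving from the highest basis element down gives g = 2sin x + (7/26)cos 2x - (11/13)sin 2x
check: L g = -(51/26)cos 2x + (4/13)sin 2x
so L g − 2·g = -4sin x - (5/2)cos 2x + 2sin 2x = f ✓


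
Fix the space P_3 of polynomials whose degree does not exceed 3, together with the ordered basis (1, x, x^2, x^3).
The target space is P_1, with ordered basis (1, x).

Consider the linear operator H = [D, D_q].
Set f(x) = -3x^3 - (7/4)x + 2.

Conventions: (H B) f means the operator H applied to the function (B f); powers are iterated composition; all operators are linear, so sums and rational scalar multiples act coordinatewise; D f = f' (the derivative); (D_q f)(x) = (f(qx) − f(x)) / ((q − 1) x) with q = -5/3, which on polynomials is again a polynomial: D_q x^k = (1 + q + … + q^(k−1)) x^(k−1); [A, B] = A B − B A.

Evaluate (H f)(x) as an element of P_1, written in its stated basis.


D_q f = -(19/3)x^2 - 7/4
D D_q f = -(38/3)x
D f = -9x^2 - 7/4
D_q D f = 6x
[D, D_q] f = -(56/3)x

g(x) = -(56/3)x


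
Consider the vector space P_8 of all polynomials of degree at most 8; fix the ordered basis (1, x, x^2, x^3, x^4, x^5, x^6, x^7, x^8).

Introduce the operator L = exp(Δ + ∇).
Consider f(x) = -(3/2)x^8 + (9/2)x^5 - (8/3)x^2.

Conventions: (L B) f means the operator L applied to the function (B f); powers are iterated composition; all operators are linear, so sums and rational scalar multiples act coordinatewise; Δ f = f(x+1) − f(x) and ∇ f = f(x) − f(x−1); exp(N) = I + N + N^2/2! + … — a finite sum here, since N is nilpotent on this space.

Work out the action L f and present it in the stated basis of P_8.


the result is g(x) = -(3/2)x^8 - 24x^7 - 168x^6 - (1671/2)x^5 - 3315x^4 - 9396x^3 - (55106/3)x^2 - (69080/3)x - 41117/3

order-1 term: -24x^7 - 168x^5 + 45x^4 - 168x^3 + 90x^2 - (104/3)x + 9
order-2 term: -168x^6 - 1680x^4 + 180x^3 - 2688x^2 + 360x - 1184/3
order-3 term: -672x^5 - 6720x^3 + 360x^2 - 8736x + 360
order-4 term: -1680x^4 - 13440x^2 + 360x - 8064
order-5 term: -2688x^3 - 13440x + 144
order-6 term: -2688x^2 - 5376
order-7 term: -1536x
order-8 term: -384
the series for exp(Δ + ∇) f terminates at order 8
exp(Δ + ∇) f = -(3/2)x^8 - 24x^7 - 168x^6 - (1671/2)x^5 - 3315x^4 - 9396x^3 - (55106/3)x^2 - (69080/3)x - 41117/3


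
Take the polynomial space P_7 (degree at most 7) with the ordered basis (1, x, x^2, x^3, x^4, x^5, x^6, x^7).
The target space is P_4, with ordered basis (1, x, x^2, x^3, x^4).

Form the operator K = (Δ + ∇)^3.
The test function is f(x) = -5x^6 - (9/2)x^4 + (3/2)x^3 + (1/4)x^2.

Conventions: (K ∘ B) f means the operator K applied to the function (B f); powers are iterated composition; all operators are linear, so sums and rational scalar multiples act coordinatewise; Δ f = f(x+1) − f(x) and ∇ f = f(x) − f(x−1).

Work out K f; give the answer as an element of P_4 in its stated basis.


Δ f = -30x^5 - 75x^4 - 118x^3 - (195/2)x^2 - 43x - 31/4
∇ f = -30x^5 + 75x^4 - 118x^3 + (213/2)x^2 - 52x + 43/4
(Δ + ∇) f = -60x^5 - 236x^3 + 9x^2 - 95x + 3
Δ (Δ + ∇) f = -300x^4 - 600x^3 - 1308x^2 - 990x - 382
∇ (Δ + ∇) f = -300x^4 + 600x^3 - 1308x^2 + 1026x - 400
(Δ + ∇) (Δ + ∇) f = -600x^4 - 2616x^2 + 36x - 782
Δ (Δ + ∇) (Δ + ∇) f = -2400x^3 - 3600x^2 - 7632x - 3180
∇ (Δ + ∇) (Δ + ∇) f = -2400x^3 + 3600x^2 - 7632x + 3252
(Δ + ∇) (Δ + ∇) (Δ + ∇) f = -4800x^3 - 15264x + 72

g(x) = -4800x^3 - 15264x + 72


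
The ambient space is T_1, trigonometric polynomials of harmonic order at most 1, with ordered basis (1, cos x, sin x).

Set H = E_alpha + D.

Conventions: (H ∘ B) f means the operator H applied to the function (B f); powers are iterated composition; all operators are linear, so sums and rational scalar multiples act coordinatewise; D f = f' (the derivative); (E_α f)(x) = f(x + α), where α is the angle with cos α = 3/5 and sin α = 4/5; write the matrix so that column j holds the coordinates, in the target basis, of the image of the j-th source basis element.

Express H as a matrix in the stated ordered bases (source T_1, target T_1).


image of 1: 1
image of cos x: (3/5)cos x - (9/5)sin x
image of sin x: (9/5)cos x + (3/5)sin x
each image's coordinates form column j of the matrix

the matrix is [[1, 0, 0]; [0, 3/5, 9/5]; [0, -9/5, 3/5]] (rows listed top to bottom)


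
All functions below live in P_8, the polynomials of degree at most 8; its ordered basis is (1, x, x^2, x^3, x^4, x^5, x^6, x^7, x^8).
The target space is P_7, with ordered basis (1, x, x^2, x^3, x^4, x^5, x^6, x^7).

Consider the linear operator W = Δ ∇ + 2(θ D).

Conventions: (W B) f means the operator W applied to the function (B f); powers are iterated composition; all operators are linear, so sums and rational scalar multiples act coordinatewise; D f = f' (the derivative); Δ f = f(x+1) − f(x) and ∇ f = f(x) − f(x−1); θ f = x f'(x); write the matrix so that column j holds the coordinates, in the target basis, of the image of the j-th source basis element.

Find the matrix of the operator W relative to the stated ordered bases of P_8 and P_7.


image of 1: 0
image of x: 0
image of x^2: 4x + 2
image of x^3: 12x^2 + 6x
image of x^4: 24x^3 + 12x^2 + 2
image of x^5: 40x^4 + 20x^3 + 10x
image of x^6: 60x^5 + 30x^4 + 30x^2 + 2
image of x^7: 84x^6 + 42x^5 + 70x^3 + 14x
image of x^8: 112x^7 + 56x^6 + 140x^4 + 56x^2 + 2
each image's coordinates form column j of the matrix

the matrix is [[0, 0, 2, 0, 2, 0, 2, 0, 2]; [0, 0, 4, 6, 0, 10, 0, 14, 0]; [0, 0, 0, 12, 12, 0, 30, 0, 56]; [0, 0, 0, 0, 24, 20, 0, 70, 0]; [0, 0, 0, 0, 0, 40, 30, 0, 140]; [0, 0, 0, 0, 0, 0, 60, 42, 0]; [0, 0, 0, 0, 0, 0, 0, 84, 56]; [0, 0, 0, 0, 0, 0, 0, 0, 112]] (rows listed top to bottom)


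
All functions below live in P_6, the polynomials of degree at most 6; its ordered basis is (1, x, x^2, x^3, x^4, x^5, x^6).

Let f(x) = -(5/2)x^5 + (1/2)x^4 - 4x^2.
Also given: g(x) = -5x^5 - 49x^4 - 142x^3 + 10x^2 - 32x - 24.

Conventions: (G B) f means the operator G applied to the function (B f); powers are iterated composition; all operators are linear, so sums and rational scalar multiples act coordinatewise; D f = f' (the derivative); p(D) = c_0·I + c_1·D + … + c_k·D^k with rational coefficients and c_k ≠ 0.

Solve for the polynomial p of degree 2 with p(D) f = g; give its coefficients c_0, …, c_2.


D^0 f = -(5/2)x^5 + (1/2)x^4 - 4x^2
D^1 f = -(25/2)x^4 + 2x^3 - 8x
D^2 f = -50x^3 + 6x^2 - 8
matching coefficients of g against c_0 f + c_1 Df + … from the top degree down determines the c_i
solution: c_0 = 2, c_1 = 4, c_2 = 3

c_0 = 2, c_1 = 4, c_2 = 3


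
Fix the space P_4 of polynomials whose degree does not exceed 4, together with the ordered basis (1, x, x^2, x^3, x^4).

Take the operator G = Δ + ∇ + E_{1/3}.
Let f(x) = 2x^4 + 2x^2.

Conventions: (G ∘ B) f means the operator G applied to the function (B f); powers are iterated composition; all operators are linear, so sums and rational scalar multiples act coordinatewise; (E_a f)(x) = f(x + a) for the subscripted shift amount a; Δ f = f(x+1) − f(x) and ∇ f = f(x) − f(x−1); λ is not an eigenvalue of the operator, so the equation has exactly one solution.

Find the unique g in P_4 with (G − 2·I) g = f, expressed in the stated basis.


the result is g(x) = -2x^4 - (56/3)x^3 - 134x^2 - (17492/27)x - 42244/27

write g with unknown coordinates in the stated basis and equate coefficients in (G − 2·I) g = f
solving from the highest basis element down gives g = -2x^4 - (56/3)x^3 - 134x^2 - (17492/27)x - 42244/27
check: G g = -2x^4 - (112/3)x^3 - 266x^2 - (34984/27)x - 84488/27
so G g − 2·g = 2x^4 + 2x^2 = f ✓


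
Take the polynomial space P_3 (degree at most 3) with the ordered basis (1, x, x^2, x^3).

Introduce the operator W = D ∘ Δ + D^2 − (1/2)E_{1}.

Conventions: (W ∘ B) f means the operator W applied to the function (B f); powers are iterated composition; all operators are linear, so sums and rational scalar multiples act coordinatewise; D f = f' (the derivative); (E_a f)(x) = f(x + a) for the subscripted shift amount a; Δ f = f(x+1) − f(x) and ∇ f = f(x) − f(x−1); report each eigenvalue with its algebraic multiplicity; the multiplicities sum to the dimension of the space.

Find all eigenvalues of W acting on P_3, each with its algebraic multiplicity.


image of 1: -1/2
image of x: -(1/2)x - 1/2
image of x^2: -(1/2)x^2 - x + 7/2
image of x^3: -(1/2)x^3 - (3/2)x^2 + (21/2)x + 5/2
the matrix is upper triangular; its diagonal is (-1/2, -1/2, -1/2, -1/2)
for a triangular matrix the eigenvalues are the diagonal entries, with algebraic multiplicity their repetition count

λ = -1/2 (multiplicity 4)


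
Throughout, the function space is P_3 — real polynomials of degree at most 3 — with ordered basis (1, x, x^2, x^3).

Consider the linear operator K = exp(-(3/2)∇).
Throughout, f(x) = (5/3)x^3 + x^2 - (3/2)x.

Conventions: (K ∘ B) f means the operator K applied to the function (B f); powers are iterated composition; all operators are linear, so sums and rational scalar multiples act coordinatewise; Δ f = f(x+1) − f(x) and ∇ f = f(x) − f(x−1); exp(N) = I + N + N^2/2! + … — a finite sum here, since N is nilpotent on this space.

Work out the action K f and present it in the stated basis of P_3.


order-1 term: -(15/2)x^2 + (9/2)x + 5/4
order-2 term: (45/4)x - 9
order-3 term: -45/8
the series for exp(-(3/2)∇) f terminates at order 3
exp(-(3/2)∇) f = (5/3)x^3 - (13/2)x^2 + (57/4)x - 107/8

the image equals g(x) = (5/3)x^3 - (13/2)x^2 + (57/4)x - 107/8


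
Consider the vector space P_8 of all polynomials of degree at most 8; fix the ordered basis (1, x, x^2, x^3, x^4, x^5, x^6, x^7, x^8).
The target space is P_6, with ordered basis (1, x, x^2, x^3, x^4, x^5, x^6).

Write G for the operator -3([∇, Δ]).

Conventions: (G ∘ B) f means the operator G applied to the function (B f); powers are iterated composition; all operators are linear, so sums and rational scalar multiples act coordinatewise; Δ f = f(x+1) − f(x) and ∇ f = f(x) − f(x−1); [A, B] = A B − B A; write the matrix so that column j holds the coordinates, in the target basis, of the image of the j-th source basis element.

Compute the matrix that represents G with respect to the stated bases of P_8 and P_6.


the matrix is [[0, 0, 0, 0, 0, 0, 0, 0, 0]; [0, 0, 0, 0, 0, 0, 0, 0, 0]; [0, 0, 0, 0, 0, 0, 0, 0, 0]; [0, 0, 0, 0, 0, 0, 0, 0, 0]; [0, 0, 0, 0, 0, 0, 0, 0, 0]; [0, 0, 0, 0, 0, 0, 0, 0, 0]; [0, 0, 0, 0, 0, 0, 0, 0, 0]] (rows listed top to bottom)

image of 1: 0
image of x: 0
image of x^2: 0
image of x^3: 0
image of x^4: 0
image of x^5: 0
image of x^6: 0
image of x^7: 0
image of x^8: 0
each image's coordinates form column j of the matrix


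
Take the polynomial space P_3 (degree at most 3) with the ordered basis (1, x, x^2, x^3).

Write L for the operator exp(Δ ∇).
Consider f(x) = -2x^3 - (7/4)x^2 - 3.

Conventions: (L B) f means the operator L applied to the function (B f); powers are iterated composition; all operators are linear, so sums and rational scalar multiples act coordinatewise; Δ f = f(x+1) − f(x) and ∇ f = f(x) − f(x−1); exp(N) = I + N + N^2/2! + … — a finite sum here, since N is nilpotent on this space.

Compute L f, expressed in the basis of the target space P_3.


order-1 term: -12x - 7/2
the series for exp(Δ ∇) f terminates at order 1
exp(Δ ∇) f = -2x^3 - (7/4)x^2 - 12x - 13/2

the result is g(x) = -2x^3 - (7/4)x^2 - 12x - 13/2


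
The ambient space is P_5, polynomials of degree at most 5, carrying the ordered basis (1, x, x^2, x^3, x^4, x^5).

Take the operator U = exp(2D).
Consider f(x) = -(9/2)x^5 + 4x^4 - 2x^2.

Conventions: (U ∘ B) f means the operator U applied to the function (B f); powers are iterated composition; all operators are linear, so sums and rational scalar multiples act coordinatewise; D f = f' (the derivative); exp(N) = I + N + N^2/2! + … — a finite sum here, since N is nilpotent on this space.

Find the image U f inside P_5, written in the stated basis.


order-1 term: -45x^4 + 32x^3 - 8x
order-2 term: -180x^3 + 96x^2 - 8
order-3 term: -360x^2 + 128x
order-4 term: -360x + 64
order-5 term: -144
the series for exp(2D) f terminates at order 5
exp(2D) f = -(9/2)x^5 - 41x^4 - 148x^3 - 266x^2 - 240x - 88

the result is g(x) = -(9/2)x^5 - 41x^4 - 148x^3 - 266x^2 - 240x - 88
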